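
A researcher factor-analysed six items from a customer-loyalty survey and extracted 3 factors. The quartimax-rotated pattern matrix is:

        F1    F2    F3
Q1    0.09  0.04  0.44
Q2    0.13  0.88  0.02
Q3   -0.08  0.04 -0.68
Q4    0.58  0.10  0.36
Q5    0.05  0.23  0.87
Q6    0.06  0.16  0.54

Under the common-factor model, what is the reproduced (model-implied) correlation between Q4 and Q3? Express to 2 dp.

r̂ = Σ λ_i·λ_j across factors = (0.58)(-0.08) + (0.10)(0.04) + (0.36)(-0.68)
  = -0.0464 +0.0040 -0.2448 = -0.2872

-0.29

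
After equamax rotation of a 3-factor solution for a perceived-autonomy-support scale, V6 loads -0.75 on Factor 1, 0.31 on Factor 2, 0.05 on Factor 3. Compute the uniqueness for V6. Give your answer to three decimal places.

0.339

h² = (-0.75)² + 0.31² + 0.05² = 0.5625 + 0.0961 + 0.0025 = 0.6611
Uniqueness u² = 1 − h² = 1 − 0.6611 = 0.3389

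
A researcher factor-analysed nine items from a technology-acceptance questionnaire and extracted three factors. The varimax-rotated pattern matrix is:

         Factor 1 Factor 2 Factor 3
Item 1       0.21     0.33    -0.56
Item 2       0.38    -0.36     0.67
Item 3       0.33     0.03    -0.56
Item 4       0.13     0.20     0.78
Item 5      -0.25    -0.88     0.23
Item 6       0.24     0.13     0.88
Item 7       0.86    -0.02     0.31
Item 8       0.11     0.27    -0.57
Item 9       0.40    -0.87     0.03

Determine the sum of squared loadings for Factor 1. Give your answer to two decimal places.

1.35

SS loadings for Factor 1 = 0.21² + 0.38² + 0.33² + 0.13² + (-0.25)² + 0.24² + 0.86² + 0.11² + 0.40² = 0.0441 + 0.1444 + 0.1089 + 0.0169 + 0.0625 + 0.0576 + 0.7396 + 0.0121 + 0.1600 = 1.3461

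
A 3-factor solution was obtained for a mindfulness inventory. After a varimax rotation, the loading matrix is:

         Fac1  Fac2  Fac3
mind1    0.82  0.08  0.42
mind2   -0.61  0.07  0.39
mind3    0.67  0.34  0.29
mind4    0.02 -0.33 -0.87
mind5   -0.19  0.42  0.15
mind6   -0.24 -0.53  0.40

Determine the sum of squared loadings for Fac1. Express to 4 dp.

1.5875

SS loadings for Fac1 = 0.82² + (-0.61)² + 0.67² + 0.02² + (-0.19)² + (-0.24)² = 0.6724 + 0.3721 + 0.4489 + 0.0004 + 0.0361 + 0.0576 = 1.5875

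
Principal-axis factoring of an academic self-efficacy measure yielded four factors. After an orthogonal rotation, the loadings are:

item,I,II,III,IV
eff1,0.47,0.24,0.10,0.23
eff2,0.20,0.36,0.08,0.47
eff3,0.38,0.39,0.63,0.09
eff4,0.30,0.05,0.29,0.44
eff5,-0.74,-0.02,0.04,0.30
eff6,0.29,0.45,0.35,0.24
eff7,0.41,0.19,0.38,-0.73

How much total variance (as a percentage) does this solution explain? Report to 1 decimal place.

54.3%

Communalities: 0.3414, 0.3969, 0.7015, 0.3702, 0.6396, 0.4667, 0.8815; Σh² = 3.7978.
Total variance with 7 standardized items is 7, so the solution explains 3.7978/7 = 0.5425 = 54.25%.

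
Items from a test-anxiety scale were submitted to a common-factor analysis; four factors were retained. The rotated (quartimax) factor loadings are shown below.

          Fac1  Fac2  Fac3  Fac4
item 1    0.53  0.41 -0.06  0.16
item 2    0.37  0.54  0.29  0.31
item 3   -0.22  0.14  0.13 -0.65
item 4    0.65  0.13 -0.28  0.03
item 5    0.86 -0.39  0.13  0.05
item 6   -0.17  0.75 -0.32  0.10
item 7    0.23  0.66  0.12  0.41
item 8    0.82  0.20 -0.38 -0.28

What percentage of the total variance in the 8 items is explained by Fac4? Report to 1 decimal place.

10.1%

SS loadings for Fac4 = 0.16² + 0.31² + (-0.65)² + 0.03² + 0.05² + 0.10² + 0.41² + (-0.28)² = 0.8041
With 8 standardized items, total variance = 8. Proportion = 0.8041/8 = 0.1005 → 10.05%.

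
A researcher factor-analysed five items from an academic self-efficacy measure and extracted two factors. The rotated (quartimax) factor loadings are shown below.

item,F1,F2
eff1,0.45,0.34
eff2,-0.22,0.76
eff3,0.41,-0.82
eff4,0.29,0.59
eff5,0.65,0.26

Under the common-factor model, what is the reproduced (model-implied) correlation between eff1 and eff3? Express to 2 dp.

r̂ = Σ λ_i·λ_j across factors = (0.45)(0.41) + (0.34)(-0.82)
  = +0.1845 -0.2788 = -0.0943

-0.09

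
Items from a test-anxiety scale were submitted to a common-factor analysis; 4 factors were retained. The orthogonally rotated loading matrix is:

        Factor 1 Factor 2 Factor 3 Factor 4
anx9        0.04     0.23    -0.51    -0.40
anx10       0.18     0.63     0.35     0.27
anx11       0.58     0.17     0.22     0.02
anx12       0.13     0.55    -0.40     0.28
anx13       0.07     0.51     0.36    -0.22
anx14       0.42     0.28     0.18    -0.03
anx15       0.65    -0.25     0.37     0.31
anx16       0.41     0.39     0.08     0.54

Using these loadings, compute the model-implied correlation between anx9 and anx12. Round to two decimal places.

0.22

r̂ = Σ λ_i·λ_j across factors = (0.04)(0.13) + (0.23)(0.55) + (-0.51)(-0.40) + (-0.40)(0.28)
  = +0.0052 +0.1265 +0.2040 -0.1120 = 0.2237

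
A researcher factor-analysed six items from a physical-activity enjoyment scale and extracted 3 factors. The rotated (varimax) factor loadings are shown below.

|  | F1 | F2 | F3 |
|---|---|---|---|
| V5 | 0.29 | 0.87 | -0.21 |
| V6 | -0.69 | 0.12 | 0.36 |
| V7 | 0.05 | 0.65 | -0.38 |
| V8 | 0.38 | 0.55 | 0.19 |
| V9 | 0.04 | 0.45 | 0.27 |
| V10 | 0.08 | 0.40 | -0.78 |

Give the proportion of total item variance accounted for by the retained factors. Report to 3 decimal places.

SS loadings by factor: 0.7151, 1.8588, 1.0355; total = 3.6094.
Total variance with 6 standardized items is 6, so the solution explains 3.6094/6 = 0.6016.

0.602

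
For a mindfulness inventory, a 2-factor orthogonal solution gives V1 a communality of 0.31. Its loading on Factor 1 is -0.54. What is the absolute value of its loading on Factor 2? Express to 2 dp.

0.14

Under orthogonal rotation h² = Σλ², so λ_Factor 2² = h² − (0.2916) = 0.31 − 0.2916 = 0.0184.
|λ| = √0.0184 = 0.1356.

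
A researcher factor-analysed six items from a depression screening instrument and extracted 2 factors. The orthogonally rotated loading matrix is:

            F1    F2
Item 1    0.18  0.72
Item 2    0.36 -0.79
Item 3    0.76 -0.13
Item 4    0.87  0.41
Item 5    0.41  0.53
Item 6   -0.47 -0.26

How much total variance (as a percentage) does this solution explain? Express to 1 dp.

SS loadings by factor: 1.8855, 1.6760; total = 3.5615.
Total variance with 6 standardized items is 6, so the solution explains 3.5615/6 = 0.5936 = 59.36%.

59.4%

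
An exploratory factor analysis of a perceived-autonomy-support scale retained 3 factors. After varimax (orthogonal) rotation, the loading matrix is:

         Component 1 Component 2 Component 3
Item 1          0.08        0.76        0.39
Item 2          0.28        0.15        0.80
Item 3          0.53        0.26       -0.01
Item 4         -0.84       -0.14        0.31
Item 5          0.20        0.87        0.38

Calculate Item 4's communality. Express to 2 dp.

h² = (-0.84)² + (-0.14)² + 0.31² = 0.7056 + 0.0196 + 0.0961 = 0.8213

0.82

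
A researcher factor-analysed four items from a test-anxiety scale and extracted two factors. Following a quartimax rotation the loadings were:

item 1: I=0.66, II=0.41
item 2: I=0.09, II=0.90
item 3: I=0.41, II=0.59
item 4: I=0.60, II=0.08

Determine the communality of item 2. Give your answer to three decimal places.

h² = 0.09² + 0.90² = 0.0081 + 0.8100 = 0.8181

0.818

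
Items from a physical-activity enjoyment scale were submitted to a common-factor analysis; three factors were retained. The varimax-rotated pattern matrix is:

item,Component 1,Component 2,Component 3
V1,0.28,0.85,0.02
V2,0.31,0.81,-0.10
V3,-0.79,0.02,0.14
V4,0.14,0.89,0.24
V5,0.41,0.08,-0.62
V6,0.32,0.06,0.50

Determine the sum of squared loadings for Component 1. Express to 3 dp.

1.089

SS loadings for Component 1 = 0.28² + 0.31² + (-0.79)² + 0.14² + 0.41² + 0.32² = 0.0784 + 0.0961 + 0.6241 + 0.0196 + 0.1681 + 0.1024 = 1.0887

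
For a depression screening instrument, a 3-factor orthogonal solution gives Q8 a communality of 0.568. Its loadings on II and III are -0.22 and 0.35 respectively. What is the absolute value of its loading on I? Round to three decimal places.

Under orthogonal rotation h² = Σλ², so λ_I² = h² − (0.1709) = 0.568 − 0.1709 = 0.3971.
|λ| = √0.3971 = 0.6302.

0.630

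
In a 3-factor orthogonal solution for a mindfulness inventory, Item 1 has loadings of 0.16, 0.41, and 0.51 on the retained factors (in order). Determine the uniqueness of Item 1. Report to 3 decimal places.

0.546

h² = 0.16² + 0.41² + 0.51² = 0.0256 + 0.1681 + 0.2601 = 0.4538
Uniqueness u² = 1 − h² = 1 − 0.4538 = 0.5462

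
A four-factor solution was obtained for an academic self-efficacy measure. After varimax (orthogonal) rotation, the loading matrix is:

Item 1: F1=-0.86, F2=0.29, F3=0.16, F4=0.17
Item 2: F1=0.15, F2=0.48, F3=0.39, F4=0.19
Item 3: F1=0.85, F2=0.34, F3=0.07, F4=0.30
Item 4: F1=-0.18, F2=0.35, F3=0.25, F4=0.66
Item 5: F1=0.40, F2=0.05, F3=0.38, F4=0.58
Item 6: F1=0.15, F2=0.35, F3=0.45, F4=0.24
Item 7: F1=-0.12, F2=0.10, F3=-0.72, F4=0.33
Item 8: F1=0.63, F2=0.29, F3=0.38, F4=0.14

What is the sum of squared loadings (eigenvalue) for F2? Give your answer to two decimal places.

SS loadings for F2 = 0.29² + 0.48² + 0.34² + 0.35² + 0.05² + 0.35² + 0.10² + 0.29² = 0.0841 + 0.2304 + 0.1156 + 0.1225 + 0.0025 + 0.1225 + 0.0100 + 0.0841 = 0.7717

0.77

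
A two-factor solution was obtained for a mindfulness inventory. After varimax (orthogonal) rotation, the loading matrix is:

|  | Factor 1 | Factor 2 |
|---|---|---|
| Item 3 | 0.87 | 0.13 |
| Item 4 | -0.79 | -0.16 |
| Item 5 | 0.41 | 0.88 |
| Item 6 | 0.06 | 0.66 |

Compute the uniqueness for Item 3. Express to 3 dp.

h² = 0.87² + 0.13² = 0.7569 + 0.0169 = 0.7738
Uniqueness u² = 1 − h² = 1 − 0.7738 = 0.2262

0.226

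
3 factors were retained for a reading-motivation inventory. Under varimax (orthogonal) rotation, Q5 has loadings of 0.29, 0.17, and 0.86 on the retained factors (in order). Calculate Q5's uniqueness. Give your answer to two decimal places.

h² = 0.29² + 0.17² + 0.86² = 0.0841 + 0.0289 + 0.7396 = 0.8526
Uniqueness u² = 1 − h² = 1 − 0.8526 = 0.1474

0.15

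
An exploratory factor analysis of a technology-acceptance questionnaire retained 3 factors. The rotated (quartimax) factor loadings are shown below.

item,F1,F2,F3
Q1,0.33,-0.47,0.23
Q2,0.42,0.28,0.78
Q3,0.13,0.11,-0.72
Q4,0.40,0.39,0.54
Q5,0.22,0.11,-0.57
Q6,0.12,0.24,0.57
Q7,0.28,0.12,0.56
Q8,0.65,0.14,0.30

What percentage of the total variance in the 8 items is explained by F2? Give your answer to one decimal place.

7.1%

SS loadings for F2 = (-0.47)² + 0.28² + 0.11² + 0.39² + 0.11² + 0.24² + 0.12² + 0.14² = 0.5672
With 8 standardized items, total variance = 8. Proportion = 0.5672/8 = 0.0709 → 7.09%.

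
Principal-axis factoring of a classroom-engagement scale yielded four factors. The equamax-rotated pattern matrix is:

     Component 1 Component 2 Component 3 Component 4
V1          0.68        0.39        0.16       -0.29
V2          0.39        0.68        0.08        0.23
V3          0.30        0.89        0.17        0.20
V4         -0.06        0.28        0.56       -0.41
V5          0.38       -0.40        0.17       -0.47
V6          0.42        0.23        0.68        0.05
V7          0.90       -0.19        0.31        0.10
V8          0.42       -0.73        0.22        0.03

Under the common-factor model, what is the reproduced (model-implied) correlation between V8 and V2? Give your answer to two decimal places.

-0.31

r̂ = Σ λ_i·λ_j across factors = (0.42)(0.39) + (-0.73)(0.68) + (0.22)(0.08) + (0.03)(0.23)
  = +0.1638 -0.4964 +0.0176 +0.0069 = -0.3081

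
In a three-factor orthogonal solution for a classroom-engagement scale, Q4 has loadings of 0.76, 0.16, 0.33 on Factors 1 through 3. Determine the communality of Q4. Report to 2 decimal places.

0.71

h² = 0.76² + 0.16² + 0.33² = 0.5776 + 0.0256 + 0.1089 = 0.7121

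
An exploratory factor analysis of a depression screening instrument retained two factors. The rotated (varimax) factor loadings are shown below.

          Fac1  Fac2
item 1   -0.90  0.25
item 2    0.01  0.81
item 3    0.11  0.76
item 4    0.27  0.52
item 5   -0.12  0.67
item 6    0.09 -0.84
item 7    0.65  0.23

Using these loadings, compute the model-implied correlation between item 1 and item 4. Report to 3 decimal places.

-0.113

r̂ = Σ λ_i·λ_j across factors = (-0.90)(0.27) + (0.25)(0.52)
  = -0.2430 +0.1300 = -0.1130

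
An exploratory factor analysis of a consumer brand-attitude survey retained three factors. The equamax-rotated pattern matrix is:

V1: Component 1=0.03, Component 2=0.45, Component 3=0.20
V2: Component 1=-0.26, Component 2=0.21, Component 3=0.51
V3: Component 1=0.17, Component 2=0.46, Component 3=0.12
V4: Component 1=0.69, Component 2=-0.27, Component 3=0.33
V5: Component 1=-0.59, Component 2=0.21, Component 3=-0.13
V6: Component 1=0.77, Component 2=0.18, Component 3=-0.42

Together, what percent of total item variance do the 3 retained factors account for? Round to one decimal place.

45.6%

SS loadings by factor: 1.5145, 0.6076, 0.6167; total = 2.7388.
Total variance with 6 standardized items is 6, so the solution explains 2.7388/6 = 0.4565 = 45.65%.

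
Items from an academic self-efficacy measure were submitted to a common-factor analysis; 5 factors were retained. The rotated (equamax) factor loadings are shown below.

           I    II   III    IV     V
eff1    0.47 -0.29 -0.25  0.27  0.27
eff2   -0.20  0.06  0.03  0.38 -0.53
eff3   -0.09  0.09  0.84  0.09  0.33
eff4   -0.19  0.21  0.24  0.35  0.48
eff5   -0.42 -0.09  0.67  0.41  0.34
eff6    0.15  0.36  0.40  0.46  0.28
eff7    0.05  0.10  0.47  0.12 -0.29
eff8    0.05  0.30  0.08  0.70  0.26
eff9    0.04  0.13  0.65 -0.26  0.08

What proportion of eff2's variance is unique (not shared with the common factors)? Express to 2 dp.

h² = (-0.20)² + 0.06² + 0.03² + 0.38² + (-0.53)² = 0.0400 + 0.0036 + 0.0009 + 0.1444 + 0.2809 = 0.4698
Uniqueness u² = 1 − h² = 1 − 0.4698 = 0.5302

0.53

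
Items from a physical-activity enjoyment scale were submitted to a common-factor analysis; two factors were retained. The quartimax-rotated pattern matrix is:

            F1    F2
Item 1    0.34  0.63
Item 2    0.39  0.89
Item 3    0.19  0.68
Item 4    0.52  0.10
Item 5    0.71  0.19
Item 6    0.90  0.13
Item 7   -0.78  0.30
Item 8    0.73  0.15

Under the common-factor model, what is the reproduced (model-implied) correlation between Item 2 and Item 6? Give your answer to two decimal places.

0.47

r̂ = Σ λ_i·λ_j across factors = (0.39)(0.90) + (0.89)(0.13)
  = +0.3510 +0.1157 = 0.4667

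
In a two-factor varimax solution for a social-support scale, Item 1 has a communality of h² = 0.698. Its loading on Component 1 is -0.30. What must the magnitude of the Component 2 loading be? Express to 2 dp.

0.78

Under orthogonal rotation h² = Σλ², so λ_Component 2² = h² − (0.0900) = 0.698 − 0.0900 = 0.6080.
|λ| = √0.6080 = 0.7797.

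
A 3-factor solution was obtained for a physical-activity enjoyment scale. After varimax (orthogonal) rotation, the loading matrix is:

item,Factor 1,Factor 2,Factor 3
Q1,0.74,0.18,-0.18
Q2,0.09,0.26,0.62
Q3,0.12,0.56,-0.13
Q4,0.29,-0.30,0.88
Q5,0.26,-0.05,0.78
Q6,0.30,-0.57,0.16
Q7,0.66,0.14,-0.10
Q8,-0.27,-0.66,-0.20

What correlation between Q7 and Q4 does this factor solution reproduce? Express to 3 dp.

r̂ = Σ λ_i·λ_j across factors = (0.66)(0.29) + (0.14)(-0.30) + (-0.10)(0.88)
  = +0.1914 -0.0420 -0.0880 = 0.0614

0.061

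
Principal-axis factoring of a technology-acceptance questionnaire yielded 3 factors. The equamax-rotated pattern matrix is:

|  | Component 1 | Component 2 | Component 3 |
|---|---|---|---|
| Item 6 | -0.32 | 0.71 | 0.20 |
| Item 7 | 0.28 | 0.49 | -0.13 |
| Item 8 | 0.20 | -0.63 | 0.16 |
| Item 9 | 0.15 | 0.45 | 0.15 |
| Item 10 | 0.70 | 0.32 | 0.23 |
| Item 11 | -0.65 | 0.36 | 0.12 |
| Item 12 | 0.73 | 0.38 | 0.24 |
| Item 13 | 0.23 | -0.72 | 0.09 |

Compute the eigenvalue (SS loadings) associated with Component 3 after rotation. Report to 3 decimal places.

0.238

SS loadings for Component 3 = 0.20² + (-0.13)² + 0.16² + 0.15² + 0.23² + 0.12² + 0.24² + 0.09² = 0.0400 + 0.0169 + 0.0256 + 0.0225 + 0.0529 + 0.0144 + 0.0576 + 0.0081 = 0.2380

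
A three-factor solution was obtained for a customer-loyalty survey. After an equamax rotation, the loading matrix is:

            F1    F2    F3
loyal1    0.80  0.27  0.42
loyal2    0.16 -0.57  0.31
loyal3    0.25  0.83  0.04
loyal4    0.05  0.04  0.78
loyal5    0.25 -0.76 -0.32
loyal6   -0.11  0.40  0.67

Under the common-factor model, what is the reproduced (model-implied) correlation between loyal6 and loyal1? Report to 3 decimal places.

0.301

r̂ = Σ λ_i·λ_j across factors = (-0.11)(0.80) + (0.40)(0.27) + (0.67)(0.42)
  = -0.0880 +0.1080 +0.2814 = 0.3014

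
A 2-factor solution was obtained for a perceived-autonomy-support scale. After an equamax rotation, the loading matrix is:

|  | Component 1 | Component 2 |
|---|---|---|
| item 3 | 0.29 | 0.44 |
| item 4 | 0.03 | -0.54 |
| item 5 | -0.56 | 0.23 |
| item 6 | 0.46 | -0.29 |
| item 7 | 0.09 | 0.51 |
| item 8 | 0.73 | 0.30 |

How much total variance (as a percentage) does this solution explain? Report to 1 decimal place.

35.4%

SS loadings by factor: 1.1512, 0.9723; total = 2.1235.
Total variance with 6 standardized items is 6, so the solution explains 2.1235/6 = 0.3539 = 35.39%.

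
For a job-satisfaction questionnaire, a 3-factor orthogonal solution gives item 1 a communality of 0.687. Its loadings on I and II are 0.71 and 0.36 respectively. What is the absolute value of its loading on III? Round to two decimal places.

Under orthogonal rotation h² = Σλ², so λ_III² = h² − (0.6337) = 0.687 − 0.6337 = 0.0533.
|λ| = √0.0533 = 0.2309.

0.23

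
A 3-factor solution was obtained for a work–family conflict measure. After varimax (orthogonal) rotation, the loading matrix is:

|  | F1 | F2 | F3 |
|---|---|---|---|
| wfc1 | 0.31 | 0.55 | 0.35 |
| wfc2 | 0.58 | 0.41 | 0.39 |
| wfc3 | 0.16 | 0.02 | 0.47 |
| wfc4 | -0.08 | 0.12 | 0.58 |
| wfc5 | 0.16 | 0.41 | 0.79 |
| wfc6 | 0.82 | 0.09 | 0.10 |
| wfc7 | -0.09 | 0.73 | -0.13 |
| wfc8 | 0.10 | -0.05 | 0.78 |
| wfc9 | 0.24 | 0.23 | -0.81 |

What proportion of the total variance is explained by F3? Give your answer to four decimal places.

SS loadings for F3 = 0.35² + 0.39² + 0.47² + 0.58² + 0.79² + 0.10² + (-0.13)² + 0.78² + (-0.81)² = 2.7474
Proportion of variance = 2.7474 / 9 = 0.3053.

0.3053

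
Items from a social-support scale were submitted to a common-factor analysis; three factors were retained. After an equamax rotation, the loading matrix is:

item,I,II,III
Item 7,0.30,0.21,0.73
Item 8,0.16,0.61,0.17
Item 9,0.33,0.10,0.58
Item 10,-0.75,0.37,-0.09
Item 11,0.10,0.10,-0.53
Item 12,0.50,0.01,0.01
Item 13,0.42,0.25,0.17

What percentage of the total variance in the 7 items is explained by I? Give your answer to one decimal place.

SS loadings for I = 0.30² + 0.16² + 0.33² + (-0.75)² + 0.10² + 0.50² + 0.42² = 1.2234
With 7 standardized items, total variance = 7. Proportion = 1.2234/7 = 0.1748 → 17.48%.

17.5%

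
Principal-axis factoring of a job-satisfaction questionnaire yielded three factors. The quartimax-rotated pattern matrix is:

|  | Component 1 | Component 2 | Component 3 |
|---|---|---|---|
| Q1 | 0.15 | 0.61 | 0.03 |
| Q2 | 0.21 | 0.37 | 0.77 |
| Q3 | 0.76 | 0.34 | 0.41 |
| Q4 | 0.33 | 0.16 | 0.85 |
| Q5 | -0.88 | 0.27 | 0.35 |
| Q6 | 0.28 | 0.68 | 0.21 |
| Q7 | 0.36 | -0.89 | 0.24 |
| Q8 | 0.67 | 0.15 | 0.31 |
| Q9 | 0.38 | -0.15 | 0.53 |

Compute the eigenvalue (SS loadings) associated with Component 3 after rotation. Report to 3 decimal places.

SS loadings for Component 3 = 0.03² + 0.77² + 0.41² + 0.85² + 0.35² + 0.21² + 0.24² + 0.31² + 0.53² = 0.0009 + 0.5929 + 0.1681 + 0.7225 + 0.1225 + 0.0441 + 0.0576 + 0.0961 + 0.2809 = 2.0856

2.086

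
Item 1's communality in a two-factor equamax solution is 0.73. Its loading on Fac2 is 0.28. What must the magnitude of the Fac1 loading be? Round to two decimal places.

0.81

Under orthogonal rotation h² = Σλ², so λ_Fac1² = h² − (0.0784) = 0.73 − 0.0784 = 0.6516.
|λ| = √0.6516 = 0.8072.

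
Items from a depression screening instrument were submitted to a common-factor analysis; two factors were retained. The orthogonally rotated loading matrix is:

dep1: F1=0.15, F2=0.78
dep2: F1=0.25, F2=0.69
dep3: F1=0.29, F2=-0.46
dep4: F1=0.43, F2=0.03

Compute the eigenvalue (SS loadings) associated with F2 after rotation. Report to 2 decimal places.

SS loadings for F2 = 0.78² + 0.69² + (-0.46)² + 0.03² = 0.6084 + 0.4761 + 0.2116 + 0.0009 = 1.2970

1.30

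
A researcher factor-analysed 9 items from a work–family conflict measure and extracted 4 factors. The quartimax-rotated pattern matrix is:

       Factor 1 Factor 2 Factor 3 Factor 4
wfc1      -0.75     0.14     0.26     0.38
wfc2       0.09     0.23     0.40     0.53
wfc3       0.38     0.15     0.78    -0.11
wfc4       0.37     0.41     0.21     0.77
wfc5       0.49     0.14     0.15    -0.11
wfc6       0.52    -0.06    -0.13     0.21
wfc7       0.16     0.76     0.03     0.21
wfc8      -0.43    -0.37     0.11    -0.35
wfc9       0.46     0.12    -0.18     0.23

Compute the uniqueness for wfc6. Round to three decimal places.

0.665

h² = 0.52² + (-0.06)² + (-0.13)² + 0.21² = 0.2704 + 0.0036 + 0.0169 + 0.0441 = 0.3350
Uniqueness u² = 1 − h² = 1 − 0.3350 = 0.6650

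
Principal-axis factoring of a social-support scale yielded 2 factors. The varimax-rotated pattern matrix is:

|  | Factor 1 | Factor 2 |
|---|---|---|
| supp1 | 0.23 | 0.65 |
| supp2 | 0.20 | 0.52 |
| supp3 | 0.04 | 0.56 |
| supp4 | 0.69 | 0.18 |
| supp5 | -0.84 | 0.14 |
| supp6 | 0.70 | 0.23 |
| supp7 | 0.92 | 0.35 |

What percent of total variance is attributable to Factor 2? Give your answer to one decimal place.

SS loadings for Factor 2 = 0.65² + 0.52² + 0.56² + 0.18² + 0.14² + 0.23² + 0.35² = 1.2339
With 7 standardized items, total variance = 7. Proportion = 1.2339/7 = 0.1763 → 17.63%.

17.6%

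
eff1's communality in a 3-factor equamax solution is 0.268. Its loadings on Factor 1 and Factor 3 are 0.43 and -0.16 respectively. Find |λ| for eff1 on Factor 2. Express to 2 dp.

Under orthogonal rotation h² = Σλ², so λ_Factor 2² = h² − (0.2105) = 0.268 − 0.2105 = 0.0575.
|λ| = √0.0575 = 0.2398.

0.24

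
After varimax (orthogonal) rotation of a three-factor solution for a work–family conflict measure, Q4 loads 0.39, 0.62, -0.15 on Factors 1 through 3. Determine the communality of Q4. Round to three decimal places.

0.559

h² = 0.39² + 0.62² + (-0.15)² = 0.1521 + 0.3844 + 0.0225 = 0.5590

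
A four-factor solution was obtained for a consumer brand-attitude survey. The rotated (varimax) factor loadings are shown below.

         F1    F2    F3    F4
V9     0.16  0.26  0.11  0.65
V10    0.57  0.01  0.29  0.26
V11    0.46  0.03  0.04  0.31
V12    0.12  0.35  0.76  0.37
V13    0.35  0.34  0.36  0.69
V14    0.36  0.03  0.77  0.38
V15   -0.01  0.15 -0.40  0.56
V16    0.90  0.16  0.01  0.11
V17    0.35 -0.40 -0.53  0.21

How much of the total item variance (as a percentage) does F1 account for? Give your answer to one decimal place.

SS loadings for F1 = 0.16² + 0.57² + 0.46² + 0.12² + 0.35² + 0.36² + (-0.01)² + 0.90² + 0.35² = 1.7612
With 9 standardized items, total variance = 9. Proportion = 1.7612/9 = 0.1957 → 19.57%.

19.6%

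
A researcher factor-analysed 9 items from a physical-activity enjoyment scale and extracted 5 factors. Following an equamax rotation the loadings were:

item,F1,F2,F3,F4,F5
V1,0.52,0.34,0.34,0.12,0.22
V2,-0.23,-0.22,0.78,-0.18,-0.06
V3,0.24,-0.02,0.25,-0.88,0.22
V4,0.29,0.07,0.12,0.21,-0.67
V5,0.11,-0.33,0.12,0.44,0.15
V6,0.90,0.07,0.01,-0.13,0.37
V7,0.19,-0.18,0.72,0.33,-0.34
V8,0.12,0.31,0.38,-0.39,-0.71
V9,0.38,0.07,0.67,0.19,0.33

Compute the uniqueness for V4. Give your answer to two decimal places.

h² = 0.29² + 0.07² + 0.12² + 0.21² + (-0.67)² = 0.0841 + 0.0049 + 0.0144 + 0.0441 + 0.4489 = 0.5964
Uniqueness u² = 1 − h² = 1 − 0.5964 = 0.4036

0.40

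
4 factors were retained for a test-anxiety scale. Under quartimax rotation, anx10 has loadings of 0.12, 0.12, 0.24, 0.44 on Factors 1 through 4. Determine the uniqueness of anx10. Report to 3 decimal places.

0.720

h² = 0.12² + 0.12² + 0.24² + 0.44² = 0.0144 + 0.0144 + 0.0576 + 0.1936 = 0.2800
Uniqueness u² = 1 − h² = 1 − 0.2800 = 0.7200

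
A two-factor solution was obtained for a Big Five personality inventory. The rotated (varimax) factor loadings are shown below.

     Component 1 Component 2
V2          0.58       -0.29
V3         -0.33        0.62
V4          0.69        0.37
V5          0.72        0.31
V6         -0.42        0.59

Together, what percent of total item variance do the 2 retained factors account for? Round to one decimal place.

Communalities: 0.4205, 0.4933, 0.6130, 0.6145, 0.5245; Σh² = 2.6658.
Total variance with 5 standardized items is 5, so the solution explains 2.6658/5 = 0.5332 = 53.32%.

53.3%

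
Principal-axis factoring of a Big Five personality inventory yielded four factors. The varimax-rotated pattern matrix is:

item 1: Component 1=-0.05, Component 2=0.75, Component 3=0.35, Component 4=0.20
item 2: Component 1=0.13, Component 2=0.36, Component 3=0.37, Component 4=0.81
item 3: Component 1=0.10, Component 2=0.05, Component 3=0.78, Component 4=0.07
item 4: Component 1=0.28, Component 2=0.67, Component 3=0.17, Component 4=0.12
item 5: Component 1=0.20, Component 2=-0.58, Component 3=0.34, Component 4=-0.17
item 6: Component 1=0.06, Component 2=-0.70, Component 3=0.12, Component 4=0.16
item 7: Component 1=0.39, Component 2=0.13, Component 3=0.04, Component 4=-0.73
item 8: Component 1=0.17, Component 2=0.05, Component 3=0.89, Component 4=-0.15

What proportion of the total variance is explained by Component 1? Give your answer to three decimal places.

0.042

SS loadings for Component 1 = (-0.05)² + 0.13² + 0.10² + 0.28² + 0.20² + 0.06² + 0.39² + 0.17² = 0.3324
Proportion of variance = 0.3324 / 8 = 0.0416.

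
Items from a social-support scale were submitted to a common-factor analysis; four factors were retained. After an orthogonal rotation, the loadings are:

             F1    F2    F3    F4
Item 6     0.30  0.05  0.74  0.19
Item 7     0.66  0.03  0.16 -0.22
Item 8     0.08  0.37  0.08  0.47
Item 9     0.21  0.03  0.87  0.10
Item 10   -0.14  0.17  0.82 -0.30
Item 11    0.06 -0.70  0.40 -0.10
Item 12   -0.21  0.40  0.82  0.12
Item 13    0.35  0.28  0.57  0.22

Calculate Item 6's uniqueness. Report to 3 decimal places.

0.324

h² = 0.30² + 0.05² + 0.74² + 0.19² = 0.0900 + 0.0025 + 0.5476 + 0.0361 = 0.6762
Uniqueness u² = 1 − h² = 1 − 0.6762 = 0.3238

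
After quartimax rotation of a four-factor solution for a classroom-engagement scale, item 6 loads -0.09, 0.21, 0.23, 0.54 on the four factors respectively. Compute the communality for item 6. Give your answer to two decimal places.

0.40

h² = (-0.09)² + 0.21² + 0.23² + 0.54² = 0.0081 + 0.0441 + 0.0529 + 0.2916 = 0.3967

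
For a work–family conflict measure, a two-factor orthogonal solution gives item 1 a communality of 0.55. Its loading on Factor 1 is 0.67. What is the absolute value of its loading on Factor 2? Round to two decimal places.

Under orthogonal rotation h² = Σλ², so λ_Factor 2² = h² − (0.4489) = 0.55 − 0.4489 = 0.1011.
|λ| = √0.1011 = 0.3180.

0.32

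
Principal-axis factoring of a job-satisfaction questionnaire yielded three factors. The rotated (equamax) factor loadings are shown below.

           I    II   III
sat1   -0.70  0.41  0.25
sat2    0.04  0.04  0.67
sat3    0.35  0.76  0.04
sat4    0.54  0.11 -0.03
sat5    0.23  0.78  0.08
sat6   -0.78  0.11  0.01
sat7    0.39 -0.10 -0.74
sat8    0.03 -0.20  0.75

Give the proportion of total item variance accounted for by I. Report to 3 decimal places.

SS loadings for I = (-0.70)² + 0.04² + 0.35² + 0.54² + 0.23² + (-0.78)² + 0.39² + 0.03² = 1.7200
Proportion of variance = 1.7200 / 8 = 0.2150.

0.215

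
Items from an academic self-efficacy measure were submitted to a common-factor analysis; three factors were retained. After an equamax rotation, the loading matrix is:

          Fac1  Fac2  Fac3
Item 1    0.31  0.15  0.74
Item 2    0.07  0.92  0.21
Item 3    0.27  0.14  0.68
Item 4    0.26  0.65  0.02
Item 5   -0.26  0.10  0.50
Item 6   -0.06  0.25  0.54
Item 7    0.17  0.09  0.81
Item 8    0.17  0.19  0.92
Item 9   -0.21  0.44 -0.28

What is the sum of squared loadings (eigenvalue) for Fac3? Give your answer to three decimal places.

SS loadings for Fac3 = 0.74² + 0.21² + 0.68² + 0.02² + 0.50² + 0.54² + 0.81² + 0.92² + (-0.28)² = 0.5476 + 0.0441 + 0.4624 + 0.0004 + 0.2500 + 0.2916 + 0.6561 + 0.8464 + 0.0784 = 3.1770

3.177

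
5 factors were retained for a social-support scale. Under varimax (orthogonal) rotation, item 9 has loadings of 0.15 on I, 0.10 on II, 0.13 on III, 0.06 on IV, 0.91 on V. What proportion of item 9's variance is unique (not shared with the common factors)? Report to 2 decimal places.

h² = 0.15² + 0.10² + 0.13² + 0.06² + 0.91² = 0.0225 + 0.0100 + 0.0169 + 0.0036 + 0.8281 = 0.8811
Uniqueness u² = 1 − h² = 1 − 0.8811 = 0.1189

0.12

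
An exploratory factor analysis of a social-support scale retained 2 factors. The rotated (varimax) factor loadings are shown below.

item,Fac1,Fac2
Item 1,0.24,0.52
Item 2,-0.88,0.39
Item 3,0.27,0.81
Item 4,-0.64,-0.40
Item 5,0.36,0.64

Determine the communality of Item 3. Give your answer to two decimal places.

0.73

h² = 0.27² + 0.81² = 0.0729 + 0.6561 = 0.7290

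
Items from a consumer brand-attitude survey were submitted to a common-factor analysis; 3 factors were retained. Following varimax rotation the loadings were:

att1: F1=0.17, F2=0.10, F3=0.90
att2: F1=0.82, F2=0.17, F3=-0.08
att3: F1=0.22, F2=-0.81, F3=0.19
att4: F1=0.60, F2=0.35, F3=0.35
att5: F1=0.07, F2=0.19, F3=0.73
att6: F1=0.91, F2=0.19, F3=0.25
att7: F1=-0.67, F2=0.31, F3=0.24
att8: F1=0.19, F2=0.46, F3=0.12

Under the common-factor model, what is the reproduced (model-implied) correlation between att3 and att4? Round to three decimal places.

r̂ = Σ λ_i·λ_j across factors = (0.22)(0.60) + (-0.81)(0.35) + (0.19)(0.35)
  = +0.1320 -0.2835 +0.0665 = -0.0850

-0.085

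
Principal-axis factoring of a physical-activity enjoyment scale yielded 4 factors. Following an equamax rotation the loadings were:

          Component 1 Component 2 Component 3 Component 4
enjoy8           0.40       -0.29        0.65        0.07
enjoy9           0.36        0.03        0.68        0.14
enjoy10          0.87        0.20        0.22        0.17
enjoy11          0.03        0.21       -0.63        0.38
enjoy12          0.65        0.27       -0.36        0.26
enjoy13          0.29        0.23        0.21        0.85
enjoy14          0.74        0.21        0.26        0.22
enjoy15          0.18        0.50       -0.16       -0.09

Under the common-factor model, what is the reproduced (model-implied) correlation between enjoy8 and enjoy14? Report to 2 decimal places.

r̂ = Σ λ_i·λ_j across factors = (0.40)(0.74) + (-0.29)(0.21) + (0.65)(0.26) + (0.07)(0.22)
  = +0.2960 -0.0609 +0.1690 +0.0154 = 0.4195

0.42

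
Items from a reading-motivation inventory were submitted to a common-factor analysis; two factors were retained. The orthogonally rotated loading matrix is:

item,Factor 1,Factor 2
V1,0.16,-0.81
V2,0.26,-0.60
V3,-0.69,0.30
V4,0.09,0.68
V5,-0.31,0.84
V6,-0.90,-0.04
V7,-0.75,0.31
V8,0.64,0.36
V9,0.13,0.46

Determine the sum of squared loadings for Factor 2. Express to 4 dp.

2.7130

SS loadings for Factor 2 = (-0.81)² + (-0.60)² + 0.30² + 0.68² + 0.84² + (-0.04)² + 0.31² + 0.36² + 0.46² = 0.6561 + 0.3600 + 0.0900 + 0.4624 + 0.7056 + 0.0016 + 0.0961 + 0.1296 + 0.2116 = 2.7130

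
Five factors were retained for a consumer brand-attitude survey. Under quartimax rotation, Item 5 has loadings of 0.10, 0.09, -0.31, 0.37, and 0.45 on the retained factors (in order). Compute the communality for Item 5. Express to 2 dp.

0.45

h² = 0.10² + 0.09² + (-0.31)² + 0.37² + 0.45² = 0.0100 + 0.0081 + 0.0961 + 0.1369 + 0.2025 = 0.4536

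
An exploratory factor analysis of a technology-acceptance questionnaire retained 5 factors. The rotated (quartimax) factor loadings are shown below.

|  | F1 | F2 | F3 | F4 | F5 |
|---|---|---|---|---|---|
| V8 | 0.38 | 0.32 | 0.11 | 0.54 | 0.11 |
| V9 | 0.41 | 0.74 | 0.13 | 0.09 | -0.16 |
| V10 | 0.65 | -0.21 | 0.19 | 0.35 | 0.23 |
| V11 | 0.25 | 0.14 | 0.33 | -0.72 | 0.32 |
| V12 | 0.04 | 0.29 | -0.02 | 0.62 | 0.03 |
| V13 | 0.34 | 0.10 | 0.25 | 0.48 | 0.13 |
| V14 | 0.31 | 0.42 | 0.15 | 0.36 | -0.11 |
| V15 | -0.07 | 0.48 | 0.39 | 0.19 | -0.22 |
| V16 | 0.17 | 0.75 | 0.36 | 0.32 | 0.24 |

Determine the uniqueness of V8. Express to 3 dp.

h² = 0.38² + 0.32² + 0.11² + 0.54² + 0.11² = 0.1444 + 0.1024 + 0.0121 + 0.2916 + 0.0121 = 0.5626
Uniqueness u² = 1 − h² = 1 − 0.5626 = 0.4374

0.437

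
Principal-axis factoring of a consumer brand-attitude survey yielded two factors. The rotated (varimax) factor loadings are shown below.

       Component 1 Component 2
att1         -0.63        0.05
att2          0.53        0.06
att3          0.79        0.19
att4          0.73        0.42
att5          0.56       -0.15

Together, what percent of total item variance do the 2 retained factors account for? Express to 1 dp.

SS loadings by factor: 2.1484, 0.2411; total = 2.3895.
Total variance with 5 standardized items is 5, so the solution explains 2.3895/5 = 0.4779 = 47.79%.

47.8%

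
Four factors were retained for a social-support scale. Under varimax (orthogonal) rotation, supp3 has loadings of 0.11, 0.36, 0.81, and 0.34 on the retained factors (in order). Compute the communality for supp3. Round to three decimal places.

h² = 0.11² + 0.36² + 0.81² + 0.34² = 0.0121 + 0.1296 + 0.6561 + 0.1156 = 0.9134

0.913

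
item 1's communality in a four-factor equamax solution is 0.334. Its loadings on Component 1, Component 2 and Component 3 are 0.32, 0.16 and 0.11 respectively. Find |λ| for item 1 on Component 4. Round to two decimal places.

0.44

Under orthogonal rotation h² = Σλ², so λ_Component 4² = h² − (0.1401) = 0.334 − 0.1401 = 0.1939.
|λ| = √0.1939 = 0.4403.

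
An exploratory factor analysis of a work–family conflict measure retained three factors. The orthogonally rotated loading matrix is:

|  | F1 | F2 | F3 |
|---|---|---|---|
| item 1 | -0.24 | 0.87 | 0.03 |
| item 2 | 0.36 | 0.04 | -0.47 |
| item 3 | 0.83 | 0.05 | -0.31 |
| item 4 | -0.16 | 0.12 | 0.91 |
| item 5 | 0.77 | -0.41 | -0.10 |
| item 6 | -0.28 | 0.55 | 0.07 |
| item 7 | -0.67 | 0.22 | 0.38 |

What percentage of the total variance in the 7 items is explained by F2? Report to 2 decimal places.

18.49%

SS loadings for F2 = 0.87² + 0.04² + 0.05² + 0.12² + (-0.41)² + 0.55² + 0.22² = 1.2944
With 7 standardized items, total variance = 7. Proportion = 1.2944/7 = 0.1849 → 18.49%.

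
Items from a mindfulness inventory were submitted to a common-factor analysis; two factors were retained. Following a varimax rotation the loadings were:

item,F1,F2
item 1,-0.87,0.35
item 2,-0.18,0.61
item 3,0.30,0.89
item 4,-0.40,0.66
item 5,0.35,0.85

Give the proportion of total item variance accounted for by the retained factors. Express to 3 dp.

SS loadings by factor: 1.1618, 2.4448; total = 3.6066.
Total variance with 5 standardized items is 5, so the solution explains 3.6066/5 = 0.7213.

0.721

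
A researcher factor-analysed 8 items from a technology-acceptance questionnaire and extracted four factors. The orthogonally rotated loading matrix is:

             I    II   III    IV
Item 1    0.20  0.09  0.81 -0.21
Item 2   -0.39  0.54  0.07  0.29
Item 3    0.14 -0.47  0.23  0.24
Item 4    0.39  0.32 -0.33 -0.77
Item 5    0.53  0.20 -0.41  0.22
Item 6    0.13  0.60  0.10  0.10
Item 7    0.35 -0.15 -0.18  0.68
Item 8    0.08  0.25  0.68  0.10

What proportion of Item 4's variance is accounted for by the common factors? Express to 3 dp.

h² = 0.39² + 0.32² + (-0.33)² + (-0.77)² = 0.1521 + 0.1024 + 0.1089 + 0.5929 = 0.9563

0.956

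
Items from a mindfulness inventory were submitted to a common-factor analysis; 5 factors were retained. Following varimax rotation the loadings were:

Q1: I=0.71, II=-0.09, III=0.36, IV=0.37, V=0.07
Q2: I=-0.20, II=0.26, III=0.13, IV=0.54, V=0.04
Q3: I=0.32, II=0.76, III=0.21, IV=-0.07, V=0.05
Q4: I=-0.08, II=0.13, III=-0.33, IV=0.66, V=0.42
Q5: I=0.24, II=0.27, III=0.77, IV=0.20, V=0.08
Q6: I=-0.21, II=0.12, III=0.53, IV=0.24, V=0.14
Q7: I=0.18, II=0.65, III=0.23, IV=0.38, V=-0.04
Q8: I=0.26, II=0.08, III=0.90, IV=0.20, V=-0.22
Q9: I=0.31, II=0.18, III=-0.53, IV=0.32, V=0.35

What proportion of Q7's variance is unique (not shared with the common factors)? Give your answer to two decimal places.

h² = 0.18² + 0.65² + 0.23² + 0.38² + (-0.04)² = 0.0324 + 0.4225 + 0.0529 + 0.1444 + 0.0016 = 0.6538
Uniqueness u² = 1 − h² = 1 − 0.6538 = 0.3462

0.35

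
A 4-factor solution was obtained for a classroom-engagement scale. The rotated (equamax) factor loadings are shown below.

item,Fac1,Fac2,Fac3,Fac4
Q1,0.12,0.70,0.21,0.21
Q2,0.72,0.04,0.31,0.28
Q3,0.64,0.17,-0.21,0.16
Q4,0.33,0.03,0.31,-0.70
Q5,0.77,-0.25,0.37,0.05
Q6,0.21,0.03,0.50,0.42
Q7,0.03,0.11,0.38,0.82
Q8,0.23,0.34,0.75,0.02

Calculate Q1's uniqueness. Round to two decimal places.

h² = 0.12² + 0.70² + 0.21² + 0.21² = 0.0144 + 0.4900 + 0.0441 + 0.0441 = 0.5926
Uniqueness u² = 1 − h² = 1 − 0.5926 = 0.4074

0.41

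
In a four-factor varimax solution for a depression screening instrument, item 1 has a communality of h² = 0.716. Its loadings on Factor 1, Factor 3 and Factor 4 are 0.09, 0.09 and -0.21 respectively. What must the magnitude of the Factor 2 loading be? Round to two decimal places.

0.81

Under orthogonal rotation h² = Σλ², so λ_Factor 2² = h² − (0.0603) = 0.716 − 0.0603 = 0.6557.
|λ| = √0.6557 = 0.8098.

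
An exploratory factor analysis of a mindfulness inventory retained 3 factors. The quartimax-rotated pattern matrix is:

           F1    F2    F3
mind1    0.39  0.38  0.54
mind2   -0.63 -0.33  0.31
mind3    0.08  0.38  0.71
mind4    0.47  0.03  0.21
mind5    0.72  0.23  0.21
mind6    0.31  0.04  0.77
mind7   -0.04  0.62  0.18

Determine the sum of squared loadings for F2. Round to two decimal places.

SS loadings for F2 = 0.38² + (-0.33)² + 0.38² + 0.03² + 0.23² + 0.04² + 0.62² = 0.1444 + 0.1089 + 0.1444 + 0.0009 + 0.0529 + 0.0016 + 0.3844 = 0.8375

0.84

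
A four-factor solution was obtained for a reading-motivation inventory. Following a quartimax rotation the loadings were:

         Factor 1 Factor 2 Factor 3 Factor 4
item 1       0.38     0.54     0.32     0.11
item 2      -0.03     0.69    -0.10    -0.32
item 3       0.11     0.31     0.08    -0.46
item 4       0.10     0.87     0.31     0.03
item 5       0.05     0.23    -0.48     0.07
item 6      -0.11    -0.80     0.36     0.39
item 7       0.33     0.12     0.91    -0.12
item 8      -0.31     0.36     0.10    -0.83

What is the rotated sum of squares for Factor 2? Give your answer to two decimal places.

SS loadings for Factor 2 = 0.54² + 0.69² + 0.31² + 0.87² + 0.23² + (-0.80)² + 0.12² + 0.36² = 0.2916 + 0.4761 + 0.0961 + 0.7569 + 0.0529 + 0.6400 + 0.0144 + 0.1296 = 2.4576

2.46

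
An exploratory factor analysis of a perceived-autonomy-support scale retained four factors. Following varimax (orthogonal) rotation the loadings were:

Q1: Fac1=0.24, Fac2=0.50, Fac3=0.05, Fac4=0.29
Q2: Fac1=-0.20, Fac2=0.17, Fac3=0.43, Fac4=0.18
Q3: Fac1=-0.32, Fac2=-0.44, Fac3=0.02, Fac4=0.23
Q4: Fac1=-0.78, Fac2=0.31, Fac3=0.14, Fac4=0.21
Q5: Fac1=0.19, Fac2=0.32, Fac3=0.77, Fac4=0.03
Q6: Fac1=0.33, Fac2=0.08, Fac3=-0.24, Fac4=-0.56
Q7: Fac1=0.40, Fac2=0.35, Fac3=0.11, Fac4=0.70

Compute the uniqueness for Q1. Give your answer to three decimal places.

h² = 0.24² + 0.50² + 0.05² + 0.29² = 0.0576 + 0.2500 + 0.0025 + 0.0841 = 0.3942
Uniqueness u² = 1 − h² = 1 − 0.3942 = 0.6058

0.606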